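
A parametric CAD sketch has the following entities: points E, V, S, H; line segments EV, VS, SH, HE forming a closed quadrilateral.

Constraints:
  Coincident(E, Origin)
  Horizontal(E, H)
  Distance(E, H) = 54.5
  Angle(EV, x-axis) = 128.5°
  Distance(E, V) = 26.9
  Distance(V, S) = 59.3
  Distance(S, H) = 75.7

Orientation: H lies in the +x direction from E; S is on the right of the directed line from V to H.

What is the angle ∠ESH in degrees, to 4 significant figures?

43.75°

E is at the origin; E and H share the same y with |EH| = 54.5 and H in +x, so H = (54.5, 0). EV runs at 128.5° with |EV| = 26.9, so V = (-16.75, 21.05). S is determined by |VS| = 59.3 and |SH| = 75.7 together: it lies at the intersection of circle(V, 59.3) and circle(H, 75.7). With |VH| = 74.29, the foot of the radical line on VH is 22.24 from V and the perpendicular offset is √(59.3² − 22.24²) = 54.97. Taking the right-of-VH solution: S = (-10.99, -37.97).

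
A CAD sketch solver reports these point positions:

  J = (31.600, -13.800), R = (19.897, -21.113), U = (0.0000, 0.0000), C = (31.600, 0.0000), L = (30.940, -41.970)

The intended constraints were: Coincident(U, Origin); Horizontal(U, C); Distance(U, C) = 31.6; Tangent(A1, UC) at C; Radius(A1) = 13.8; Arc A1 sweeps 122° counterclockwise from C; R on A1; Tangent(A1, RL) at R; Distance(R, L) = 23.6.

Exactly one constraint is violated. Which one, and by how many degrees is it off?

Tangent(A1, RL) at R — off by 4.10°.

U = (0.00, 0.00) ✓; U.y = 0.00, C.y = 0.00 ✓; |UC| = 31.60 ✓; ∠(JC, CU) = 90.00° ✓; |JC| = 13.80 ✓; bearing(J→R) − bearing(J→C) = 122.0° ✓; |JR| = 13.80 ✓; ∠(JR, RL) = 94.10° ✗; |RL| = 23.60 ✓.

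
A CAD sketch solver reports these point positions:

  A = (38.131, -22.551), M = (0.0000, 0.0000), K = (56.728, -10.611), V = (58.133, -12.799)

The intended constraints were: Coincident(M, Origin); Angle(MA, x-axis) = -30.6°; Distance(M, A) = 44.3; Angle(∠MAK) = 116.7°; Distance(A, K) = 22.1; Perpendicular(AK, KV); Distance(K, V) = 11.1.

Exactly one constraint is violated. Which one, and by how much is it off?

Distance(K, V) = 11.1 — off by 8.50.

M = (0.00, 0.00) ✓; MA at -30.60° ✓; |MA| = 44.30 ✓; ∠MAK = 116.7° ✓; |AK| = 22.10 ✓; ∠(AK, KV) = 90.00° ✓; |KV| = 2.600 ✗.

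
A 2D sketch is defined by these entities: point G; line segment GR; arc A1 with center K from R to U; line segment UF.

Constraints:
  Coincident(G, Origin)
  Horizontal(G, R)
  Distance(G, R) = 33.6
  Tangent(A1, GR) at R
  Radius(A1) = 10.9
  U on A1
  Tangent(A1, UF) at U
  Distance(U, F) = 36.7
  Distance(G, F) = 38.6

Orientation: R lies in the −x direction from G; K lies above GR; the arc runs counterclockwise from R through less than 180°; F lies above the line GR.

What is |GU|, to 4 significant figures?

24.68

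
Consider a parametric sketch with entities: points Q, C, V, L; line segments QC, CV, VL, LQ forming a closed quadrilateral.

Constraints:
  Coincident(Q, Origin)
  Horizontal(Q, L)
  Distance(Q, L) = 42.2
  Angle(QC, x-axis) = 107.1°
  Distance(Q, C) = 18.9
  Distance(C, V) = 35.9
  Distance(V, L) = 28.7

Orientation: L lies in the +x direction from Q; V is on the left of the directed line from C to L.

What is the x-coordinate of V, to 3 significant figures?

29.5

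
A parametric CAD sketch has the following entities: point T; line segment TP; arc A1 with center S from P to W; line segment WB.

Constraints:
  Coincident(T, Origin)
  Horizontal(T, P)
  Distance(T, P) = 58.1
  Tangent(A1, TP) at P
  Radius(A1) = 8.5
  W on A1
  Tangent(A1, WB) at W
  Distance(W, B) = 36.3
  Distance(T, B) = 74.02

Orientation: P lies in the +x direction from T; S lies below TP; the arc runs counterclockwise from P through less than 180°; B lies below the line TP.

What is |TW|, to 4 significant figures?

50.91

Checks: |SW| = 8.500 ✓; ∠(SW, WB) = 90.00° ✓; |WB| = 36.30 ✓; |TB| = 74.02 ✓.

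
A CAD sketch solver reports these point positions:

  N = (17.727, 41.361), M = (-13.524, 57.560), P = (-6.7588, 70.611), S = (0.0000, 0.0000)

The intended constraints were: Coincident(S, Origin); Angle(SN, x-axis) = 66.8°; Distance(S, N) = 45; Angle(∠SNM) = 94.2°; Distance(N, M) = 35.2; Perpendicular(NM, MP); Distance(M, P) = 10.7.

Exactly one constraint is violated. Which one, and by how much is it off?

Distance(M, P) = 10.7 — off by 4.00.

S = (0.00, 0.00) ✓; SN at 66.80° ✓; |SN| = 45.00 ✓; ∠SNM = 94.20° ✓; |NM| = 35.20 ✓; ∠(NM, MP) = 90.00° ✓; |MP| = 14.70 ✗.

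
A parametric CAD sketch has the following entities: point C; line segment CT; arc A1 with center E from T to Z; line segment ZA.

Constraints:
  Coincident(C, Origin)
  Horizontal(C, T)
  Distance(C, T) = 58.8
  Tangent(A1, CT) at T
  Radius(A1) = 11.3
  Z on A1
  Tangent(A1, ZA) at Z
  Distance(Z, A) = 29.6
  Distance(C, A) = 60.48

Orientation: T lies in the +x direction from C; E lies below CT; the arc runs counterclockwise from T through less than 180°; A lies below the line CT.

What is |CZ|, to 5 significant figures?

48.671

Checks: ∠(ET, TC) = 90.00° ✓; |ET| = 11.30 ✓; |EZ| = 11.30 ✓; ∠(EZ, ZA) = 90.00° ✓; |ZA| = 29.60 ✓; |CA| = 60.48 ✓.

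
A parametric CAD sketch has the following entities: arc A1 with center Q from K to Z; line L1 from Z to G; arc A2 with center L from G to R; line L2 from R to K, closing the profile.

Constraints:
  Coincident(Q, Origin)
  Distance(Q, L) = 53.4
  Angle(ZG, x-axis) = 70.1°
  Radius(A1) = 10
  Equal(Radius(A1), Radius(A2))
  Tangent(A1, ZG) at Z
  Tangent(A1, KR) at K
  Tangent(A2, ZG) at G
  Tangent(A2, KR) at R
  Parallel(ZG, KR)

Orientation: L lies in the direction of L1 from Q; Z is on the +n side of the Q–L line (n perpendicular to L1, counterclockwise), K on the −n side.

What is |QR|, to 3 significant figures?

54.3

The slot axis is L1's direction at 70.1°, so u = (cos 70.1°, sin 70.1°) = (0.340, 0.940) and n = (−sin 70.1°, cos 70.1°) = (-0.940, 0.340). Q is at the origin and L lies 53.4 along u from Q, so L = 53.4·u = (18.2, 50.2). Tangency of A1 to both parallel lines with radius 10.0 puts Z and K at Q ± 10.0·n: Z = (-9.40, 3.40), K = (9.40, -3.40). Equal radii place G and R the same way about L: G = L + 10.0·n = (8.77, 53.6), R = L − 10.0·n = (27.6, 46.8). Then |QR| = |R − Q| = 54.3.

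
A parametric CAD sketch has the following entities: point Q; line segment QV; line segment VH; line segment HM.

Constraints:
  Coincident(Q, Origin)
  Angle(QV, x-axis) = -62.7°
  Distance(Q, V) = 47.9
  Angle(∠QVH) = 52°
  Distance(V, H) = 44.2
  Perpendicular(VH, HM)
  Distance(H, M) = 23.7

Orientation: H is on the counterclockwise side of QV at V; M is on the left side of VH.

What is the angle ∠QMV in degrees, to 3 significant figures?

71.9°

Q is at the origin; QV runs at -62.7° with length 47.9, so V = 47.9·(cos -62.7°, sin -62.7°) = (22.0, -42.6). ∠QVH = 52.0°, so VH runs at -62.7° + (180° − 52.0°) = 65.3° from the x-axis; with |VH| = 44.2, H = V + 44.2·(cos 65.3°, sin 65.3°) = (40.4, -2.41). The perpendicularity gives HM at right angles to VH; with |HM| = 23.7 on the left of VH, M = H + 23.7·(-0.909, 0.418) = (18.9, 7.49). Then cos ∠QMV = MQ·MV / (|MQ||MV|), giving 71.9°.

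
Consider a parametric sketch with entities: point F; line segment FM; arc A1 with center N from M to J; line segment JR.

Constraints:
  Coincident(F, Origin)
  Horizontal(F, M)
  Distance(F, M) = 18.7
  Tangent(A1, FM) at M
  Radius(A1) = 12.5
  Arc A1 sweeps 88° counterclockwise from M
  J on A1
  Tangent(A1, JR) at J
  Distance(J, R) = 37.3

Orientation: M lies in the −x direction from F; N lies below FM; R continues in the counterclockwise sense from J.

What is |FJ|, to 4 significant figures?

33.44

Since A1 is tangent to FM there, NM ⟂ FM, so N = M + (0, -12.5) = (-18.70, -12.50). On A1, M sits at bearing 90° from N; an 88° counterclockwise sweep puts J at bearing 178°, so J = N + 12.5·(cos 178°, sin 178°) = (-31.19, -12.06). Then |FJ| = |J − F| = 33.44.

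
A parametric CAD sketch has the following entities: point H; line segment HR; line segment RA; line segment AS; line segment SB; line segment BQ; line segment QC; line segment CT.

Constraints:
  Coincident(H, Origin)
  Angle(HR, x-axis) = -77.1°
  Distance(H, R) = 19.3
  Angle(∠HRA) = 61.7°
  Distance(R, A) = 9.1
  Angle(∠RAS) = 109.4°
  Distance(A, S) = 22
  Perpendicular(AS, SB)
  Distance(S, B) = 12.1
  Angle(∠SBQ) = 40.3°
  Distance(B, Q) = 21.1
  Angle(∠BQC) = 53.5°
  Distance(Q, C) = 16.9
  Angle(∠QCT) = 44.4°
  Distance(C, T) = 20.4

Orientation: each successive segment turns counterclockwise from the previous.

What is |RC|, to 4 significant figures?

31.38

H is at the origin; HR runs at -77.1° with length 19.3, so R = (4.309, -18.81). ∠HRA = 61.7° gives RA at 41.20° from the x-axis; with |RA| = 9.1, A = (11.16, -12.82). ∠RAS = 109.4° gives AS at 111.8° from the x-axis; with |AS| = 22.0, S = (2.986, 7.608). AS is perpendicular to SB, so SB runs at -158.2°; with |SB| = 12.1, B = (-8.249, 3.114). ∠SBQ = 40.3° gives BQ at -18.50° from the x-axis; with |BQ| = 21.1, Q = (11.76, -3.581). ∠BQC = 53.5° gives QC at 108.0° from the x-axis; with |QC| = 16.9, C = (6.538, 12.49). Then |RC| = |C − R| = 31.38.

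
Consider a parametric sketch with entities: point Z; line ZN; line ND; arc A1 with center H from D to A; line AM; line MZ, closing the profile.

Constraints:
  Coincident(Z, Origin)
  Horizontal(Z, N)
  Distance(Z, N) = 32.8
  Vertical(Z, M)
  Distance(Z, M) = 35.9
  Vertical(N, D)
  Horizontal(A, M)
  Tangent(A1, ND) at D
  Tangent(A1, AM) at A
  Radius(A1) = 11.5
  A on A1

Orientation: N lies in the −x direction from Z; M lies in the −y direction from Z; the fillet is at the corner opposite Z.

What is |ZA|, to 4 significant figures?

41.74

The virtual corner opposite Z is at (-32.80, -35.90). A1 meets ND tangentially, so HD is at right angles to ND and the tangent condition forces HA to be normal to AM, with radius 11.5, so the center H sits 11.5 in from both sides at H = (-21.30, -24.40). That places the tangent points at D = (-32.80, -24.40) on ND and A = (-21.30, -35.90) on AM. Then |ZA| = |A − Z| = 41.74.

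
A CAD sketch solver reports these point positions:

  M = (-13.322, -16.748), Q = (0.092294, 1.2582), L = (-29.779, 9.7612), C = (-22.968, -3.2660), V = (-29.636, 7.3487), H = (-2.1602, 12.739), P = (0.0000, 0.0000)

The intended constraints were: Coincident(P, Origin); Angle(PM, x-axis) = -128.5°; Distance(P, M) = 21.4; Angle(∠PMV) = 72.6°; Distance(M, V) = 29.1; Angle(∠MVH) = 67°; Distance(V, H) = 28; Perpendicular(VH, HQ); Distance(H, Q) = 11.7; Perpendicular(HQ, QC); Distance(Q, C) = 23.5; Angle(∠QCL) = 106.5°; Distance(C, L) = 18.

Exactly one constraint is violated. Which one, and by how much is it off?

Distance(C, L) = 18 — off by 3.30.

P = (0.00, 0.00) ✓; PM at -128.5° ✓; |PM| = 21.40 ✓; ∠PMV = 72.60° ✓; |MV| = 29.10 ✓; ∠MVH = 67.00° ✓; |VH| = 28.00 ✓; ∠(VH, HQ) = 90.00° ✓; |HQ| = 11.70 ✓; ∠(HQ, QC) = 90.00° ✓; |QC| = 23.50 ✓; ∠QCL = 106.5° ✓; |CL| = 14.70 ✗.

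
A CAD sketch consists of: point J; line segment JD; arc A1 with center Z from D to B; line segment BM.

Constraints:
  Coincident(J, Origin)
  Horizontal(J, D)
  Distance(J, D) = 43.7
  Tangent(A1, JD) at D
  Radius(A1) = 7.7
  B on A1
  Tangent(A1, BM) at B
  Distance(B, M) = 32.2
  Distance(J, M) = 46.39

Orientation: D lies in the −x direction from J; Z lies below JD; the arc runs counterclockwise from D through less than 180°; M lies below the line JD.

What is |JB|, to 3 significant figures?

51.1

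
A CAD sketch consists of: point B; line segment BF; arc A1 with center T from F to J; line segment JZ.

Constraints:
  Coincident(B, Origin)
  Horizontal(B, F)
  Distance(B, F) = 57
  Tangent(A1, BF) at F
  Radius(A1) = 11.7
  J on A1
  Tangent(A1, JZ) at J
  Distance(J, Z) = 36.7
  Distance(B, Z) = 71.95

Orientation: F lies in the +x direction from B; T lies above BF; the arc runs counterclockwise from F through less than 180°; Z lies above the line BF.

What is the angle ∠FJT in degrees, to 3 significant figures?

32.3°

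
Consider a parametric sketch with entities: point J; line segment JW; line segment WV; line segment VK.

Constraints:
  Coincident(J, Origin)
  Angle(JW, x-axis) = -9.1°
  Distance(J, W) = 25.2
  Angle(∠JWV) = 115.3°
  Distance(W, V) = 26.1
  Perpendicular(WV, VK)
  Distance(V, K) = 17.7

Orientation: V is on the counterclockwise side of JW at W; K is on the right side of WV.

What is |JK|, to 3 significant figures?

54.8

J is at the origin; JW runs at -9.1° with length 25.2, so W = 25.2·(cos -9.1°, sin -9.1°) = (24.9, -3.99). ∠JWV = 115.3°, so WV runs at -9.1° + (180° − 115.3°) = 55.6° from the x-axis; with |WV| = 26.1, V = W + 26.1·(cos 55.6°, sin 55.6°) = (39.6, 17.5). WV is perpendicular to VK; with |VK| = 17.7 on the right of WV, K = V + 17.7·(0.825, -0.565) = (54.2, 7.55). Then |JK| = |K − J| = 54.8.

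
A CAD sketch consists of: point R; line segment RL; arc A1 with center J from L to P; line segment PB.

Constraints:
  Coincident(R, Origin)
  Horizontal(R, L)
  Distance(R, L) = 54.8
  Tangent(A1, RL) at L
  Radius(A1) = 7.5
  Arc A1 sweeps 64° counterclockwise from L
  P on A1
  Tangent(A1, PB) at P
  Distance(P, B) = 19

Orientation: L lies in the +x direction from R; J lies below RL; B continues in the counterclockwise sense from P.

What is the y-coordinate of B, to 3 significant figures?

-21.3

R is at the origin; R and L share the same y with |RL| = 54.8 and L on the +x side, so L = (54.8, 0.00). Tangency of A1 to RL means the radius JL is perpendicular to RL, so J = L + (0, -7.5) = (54.8, -7.50). On A1, L sits at bearing 90° from J; a 64° counterclockwise sweep puts P at bearing 154°, so P = J + 7.5·(cos 154°, sin 154°) = (48.1, -4.21). The tangent condition forces JP to be normal to PB, so PB runs along (−sin 154°, cos 154°); with |PB| = 19.0, B = (39.7, -21.3). So B.y = -21.3.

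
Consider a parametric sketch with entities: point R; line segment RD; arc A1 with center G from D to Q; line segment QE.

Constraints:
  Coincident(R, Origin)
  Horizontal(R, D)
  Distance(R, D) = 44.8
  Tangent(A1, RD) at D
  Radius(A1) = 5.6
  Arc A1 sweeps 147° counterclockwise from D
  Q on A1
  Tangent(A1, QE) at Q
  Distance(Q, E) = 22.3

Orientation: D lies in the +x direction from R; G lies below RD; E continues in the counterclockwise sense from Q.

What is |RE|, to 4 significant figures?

64.48

On A1, D sits at bearing 90° from G; a 147° counterclockwise sweep puts Q at bearing 237°, so Q = G + 5.6·(cos 237°, sin 237°) = (41.75, -10.30). The tangent condition forces GQ to be normal to QE, so QE runs along (−sin 237°, cos 237°); with |QE| = 22.3, E = (60.45, -22.44). Then |RE| = |E − R| = 64.48.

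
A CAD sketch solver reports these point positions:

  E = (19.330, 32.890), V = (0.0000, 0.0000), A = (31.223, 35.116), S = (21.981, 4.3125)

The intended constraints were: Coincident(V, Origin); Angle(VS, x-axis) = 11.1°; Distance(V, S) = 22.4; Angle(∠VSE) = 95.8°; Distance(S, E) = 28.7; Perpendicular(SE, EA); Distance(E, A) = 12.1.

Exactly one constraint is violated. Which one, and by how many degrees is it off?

Perpendicular(SE, EA) — off by 5.30°.

V = (0.00, 0.00) ✓; VS at 11.10° ✓; |VS| = 22.40 ✓; ∠VSE = 95.80° ✓; |SE| = 28.70 ✓; ∠(SE, EA) = 84.70° ✗; |EA| = 12.10 ✓.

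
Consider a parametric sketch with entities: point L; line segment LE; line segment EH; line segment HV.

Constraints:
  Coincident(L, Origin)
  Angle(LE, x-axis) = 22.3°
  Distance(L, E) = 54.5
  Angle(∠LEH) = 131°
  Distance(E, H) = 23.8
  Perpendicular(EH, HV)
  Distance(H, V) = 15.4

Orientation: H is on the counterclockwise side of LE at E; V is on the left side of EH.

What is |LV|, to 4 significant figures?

64.88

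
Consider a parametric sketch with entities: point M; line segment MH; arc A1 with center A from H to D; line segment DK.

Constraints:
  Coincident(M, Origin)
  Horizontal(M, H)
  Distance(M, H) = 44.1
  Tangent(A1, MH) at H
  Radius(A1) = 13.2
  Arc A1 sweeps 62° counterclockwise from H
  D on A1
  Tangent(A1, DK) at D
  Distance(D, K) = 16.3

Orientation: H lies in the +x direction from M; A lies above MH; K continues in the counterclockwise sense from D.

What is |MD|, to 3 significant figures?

56.2

M is at the origin; MH is horizontal with |MH| = 44.1 and H on the +x side, so H = (44.1, 0.00). A1 meets MH tangentially, so AH is at right angles to MH, so A = H + (0, 13.2) = (44.1, 13.2). On A1, H sits at bearing -90° from A; a 62° counterclockwise sweep puts D at bearing -28°, so D = A + 13.2·(cos -28°, sin -28°) = (55.8, 7.00). Then |MD| = |D − M| = 56.2.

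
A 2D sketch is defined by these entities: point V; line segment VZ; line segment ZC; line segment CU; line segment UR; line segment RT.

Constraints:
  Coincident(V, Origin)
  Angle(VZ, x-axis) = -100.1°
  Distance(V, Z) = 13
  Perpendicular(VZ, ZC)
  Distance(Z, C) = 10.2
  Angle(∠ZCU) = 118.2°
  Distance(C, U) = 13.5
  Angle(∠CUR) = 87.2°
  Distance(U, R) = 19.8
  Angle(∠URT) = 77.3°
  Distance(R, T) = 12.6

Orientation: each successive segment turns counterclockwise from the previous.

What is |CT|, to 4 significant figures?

16.41

V is at the origin; VZ runs at -100.1° with length 13.0, so Z = (-2.280, -12.80). VZ ⟂ ZC, so ZC runs at -10.10°; with |ZC| = 10.2, C = (7.762, -14.59). ∠ZCU = 118.2° gives CU at 51.70° from the x-axis; with |CU| = 13.5, U = (16.13, -3.993). ∠CUR = 87.2° gives UR at 144.5° from the x-axis; with |UR| = 19.8, R = (0.009695, 7.505). ∠URT = 77.3° gives RT at -112.8° from the x-axis; with |RT| = 12.6, T = (-4.873, -4.110). Then |CT| = |T − C| = 16.41.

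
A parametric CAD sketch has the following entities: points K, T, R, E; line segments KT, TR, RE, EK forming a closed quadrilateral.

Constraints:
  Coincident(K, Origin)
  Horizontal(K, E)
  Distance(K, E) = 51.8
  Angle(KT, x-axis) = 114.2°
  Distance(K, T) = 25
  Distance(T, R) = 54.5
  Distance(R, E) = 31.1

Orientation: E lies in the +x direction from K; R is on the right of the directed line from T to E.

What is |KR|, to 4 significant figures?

31.64

Checks: |TR| = 54.50 ✓; |RE| = 31.10 ✓.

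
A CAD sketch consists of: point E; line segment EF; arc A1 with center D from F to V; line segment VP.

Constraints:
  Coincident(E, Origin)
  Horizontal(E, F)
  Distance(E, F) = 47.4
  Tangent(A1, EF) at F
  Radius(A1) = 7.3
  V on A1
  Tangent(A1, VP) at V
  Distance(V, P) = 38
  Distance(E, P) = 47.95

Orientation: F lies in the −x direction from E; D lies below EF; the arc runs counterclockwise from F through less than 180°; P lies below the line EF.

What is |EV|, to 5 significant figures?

54.122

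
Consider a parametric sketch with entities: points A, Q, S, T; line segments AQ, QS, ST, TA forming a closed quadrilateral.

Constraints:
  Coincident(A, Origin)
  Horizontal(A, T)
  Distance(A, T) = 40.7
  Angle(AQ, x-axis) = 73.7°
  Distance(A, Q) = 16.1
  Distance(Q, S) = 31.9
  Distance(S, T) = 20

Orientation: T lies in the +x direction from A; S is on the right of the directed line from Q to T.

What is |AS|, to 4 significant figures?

25.61

A is at the origin; A and T share the same y with |AT| = 40.7 and T in +x, so T = (40.7, 0). AQ runs at 73.7° with |AQ| = 16.1, so Q = (4.519, 15.45). S is determined by |QS| = 31.9 and |ST| = 20.0 together: it lies at the intersection of circle(Q, 31.9) and circle(T, 20.0). With |QT| = 39.34, the foot of the radical line on QT is 27.52 from Q and the perpendicular offset is √(31.9² − 27.52²) = 16.13. Taking the right-of-QT solution: S = (23.49, -10.19).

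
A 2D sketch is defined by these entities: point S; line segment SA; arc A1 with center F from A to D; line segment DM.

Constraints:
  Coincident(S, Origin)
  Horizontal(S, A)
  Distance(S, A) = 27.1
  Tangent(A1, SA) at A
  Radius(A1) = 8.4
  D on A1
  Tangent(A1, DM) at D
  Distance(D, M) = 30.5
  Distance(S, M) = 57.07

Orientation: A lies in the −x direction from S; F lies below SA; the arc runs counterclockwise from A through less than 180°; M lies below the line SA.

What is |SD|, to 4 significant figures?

35.33

Checks: |SA| = 27.10 ✓; |FD| = 8.400 ✓; ∠(FD, DM) = 90.00° ✓; |DM| = 30.50 ✓; |SM| = 57.07 ✓.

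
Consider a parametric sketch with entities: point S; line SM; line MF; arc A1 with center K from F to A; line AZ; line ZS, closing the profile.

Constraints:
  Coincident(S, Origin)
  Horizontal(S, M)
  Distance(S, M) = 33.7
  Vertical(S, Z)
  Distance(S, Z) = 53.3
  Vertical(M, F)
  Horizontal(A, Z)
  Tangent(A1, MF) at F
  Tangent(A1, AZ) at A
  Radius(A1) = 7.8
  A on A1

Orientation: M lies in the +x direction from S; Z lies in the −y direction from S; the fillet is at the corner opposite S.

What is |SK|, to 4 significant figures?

52.36

S is at the origin; SM is horizontal with |SM| = 33.7 and M on the +x side, so M = (33.70, 0.000). SZ is vertical with |SZ| = 53.3 and Z on the −y side, so Z = (0.000, -53.30). The virtual corner opposite S is at (33.70, -53.30). Tangency of A1 to MF means the radius KF is perpendicular to MF and A1 meets AZ tangentially, so KA is at right angles to AZ, with radius 7.8, so the center K sits 7.8 in from both sides at K = (25.90, -45.50). Then |SK| = |K − S| = 52.36.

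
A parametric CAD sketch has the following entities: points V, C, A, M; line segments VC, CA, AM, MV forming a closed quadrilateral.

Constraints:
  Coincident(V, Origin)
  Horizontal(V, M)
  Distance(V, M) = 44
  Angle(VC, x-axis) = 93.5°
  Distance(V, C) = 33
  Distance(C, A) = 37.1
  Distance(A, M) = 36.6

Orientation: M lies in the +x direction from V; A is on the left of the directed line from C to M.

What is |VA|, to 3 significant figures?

49.8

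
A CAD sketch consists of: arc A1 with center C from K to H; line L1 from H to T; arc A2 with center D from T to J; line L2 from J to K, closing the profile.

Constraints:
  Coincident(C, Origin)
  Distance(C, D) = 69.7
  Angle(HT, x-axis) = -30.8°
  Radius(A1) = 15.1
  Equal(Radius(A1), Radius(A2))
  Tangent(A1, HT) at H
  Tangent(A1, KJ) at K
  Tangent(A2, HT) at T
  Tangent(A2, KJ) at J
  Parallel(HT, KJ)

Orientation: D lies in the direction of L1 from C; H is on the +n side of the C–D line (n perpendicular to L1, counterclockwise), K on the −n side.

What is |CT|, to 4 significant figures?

71.32

Tangency of A1 to both parallel lines with radius 15.1 puts H and K at C ± 15.1·n: H = (7.732, 12.97), K = (-7.732, -12.97). Equal radii place T and J the same way about D: T = D + 15.1·n = (67.60, -22.72), J = D − 15.1·n = (52.14, -48.66). Then |CT| = |T − C| = 71.32.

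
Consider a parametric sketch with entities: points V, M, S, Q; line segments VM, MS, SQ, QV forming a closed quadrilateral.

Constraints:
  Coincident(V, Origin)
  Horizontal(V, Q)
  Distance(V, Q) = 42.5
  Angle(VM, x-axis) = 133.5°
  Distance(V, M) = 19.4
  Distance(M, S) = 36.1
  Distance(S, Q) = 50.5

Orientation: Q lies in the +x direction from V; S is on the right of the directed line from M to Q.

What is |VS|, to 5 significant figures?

20.984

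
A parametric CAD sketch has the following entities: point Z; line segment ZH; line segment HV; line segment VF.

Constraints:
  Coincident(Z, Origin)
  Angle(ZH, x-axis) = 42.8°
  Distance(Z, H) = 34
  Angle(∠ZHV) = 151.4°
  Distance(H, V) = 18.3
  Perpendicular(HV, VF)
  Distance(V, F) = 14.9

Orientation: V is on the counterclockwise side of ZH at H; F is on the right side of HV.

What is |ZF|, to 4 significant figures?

57.36

Z is at the origin; ZH runs at 42.8° with length 34.0, so H = 34.0·(cos 42.8°, sin 42.8°) = (24.95, 23.10). ∠ZHV = 151.4°, so HV runs at 42.8° + (180° − 151.4°) = 71.40° from the x-axis; with |HV| = 18.3, V = H + 18.3·(cos 71.40°, sin 71.40°) = (30.78, 40.45). HV is perpendicular to VF; with |VF| = 14.9 on the right of HV, F = V + 14.9·(0.9478, -0.3190) = (44.91, 35.69). Then |ZF| = |F − Z| = 57.36.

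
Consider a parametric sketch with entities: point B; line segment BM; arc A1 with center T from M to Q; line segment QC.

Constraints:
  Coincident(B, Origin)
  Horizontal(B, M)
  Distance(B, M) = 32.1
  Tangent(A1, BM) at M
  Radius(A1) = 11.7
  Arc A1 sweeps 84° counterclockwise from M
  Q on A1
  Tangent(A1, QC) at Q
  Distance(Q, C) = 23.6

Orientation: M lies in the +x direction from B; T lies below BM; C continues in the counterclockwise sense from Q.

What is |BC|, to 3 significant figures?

38.4

B is at the origin; B and M share the same y with |BM| = 32.1 and M on the +x side, so M = (32.1, 0.00). A1 meets BM tangentially, so TM is at right angles to BM, so T = M + (0, -11.7) = (32.1, -11.7). On A1, M sits at bearing 90° from T; an 84° counterclockwise sweep puts Q at bearing 174°, so Q = T + 11.7·(cos 174°, sin 174°) = (20.5, -10.5). Since A1 is tangent to QC there, TQ ⟂ QC, so QC runs along (−sin 174°, cos 174°); with |QC| = 23.6, C = (18.0, -33.9). Then |BC| = |C − B| = 38.4.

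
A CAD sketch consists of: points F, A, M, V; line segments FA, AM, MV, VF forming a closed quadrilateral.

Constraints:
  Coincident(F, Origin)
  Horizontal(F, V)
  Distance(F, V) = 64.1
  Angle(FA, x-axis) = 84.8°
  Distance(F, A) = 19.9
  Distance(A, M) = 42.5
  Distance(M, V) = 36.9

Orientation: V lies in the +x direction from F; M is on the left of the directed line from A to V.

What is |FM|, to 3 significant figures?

52.6

F is at the origin; F and V share the same y with |FV| = 64.1 and V in +x, so V = (64.1, 0). FA runs at 84.8° with |FA| = 19.9, so A = (1.80, 19.8). M is determined by |AM| = 42.5 and |MV| = 36.9 together: it lies at the intersection of circle(A, 42.5) and circle(V, 36.9). With |AV| = 65.4, the foot of the radical line on AV is 36.1 from A and the perpendicular offset is √(42.5² − 36.1²) = 22.4. Taking the left-of-AV solution: M = (43.0, 30.3).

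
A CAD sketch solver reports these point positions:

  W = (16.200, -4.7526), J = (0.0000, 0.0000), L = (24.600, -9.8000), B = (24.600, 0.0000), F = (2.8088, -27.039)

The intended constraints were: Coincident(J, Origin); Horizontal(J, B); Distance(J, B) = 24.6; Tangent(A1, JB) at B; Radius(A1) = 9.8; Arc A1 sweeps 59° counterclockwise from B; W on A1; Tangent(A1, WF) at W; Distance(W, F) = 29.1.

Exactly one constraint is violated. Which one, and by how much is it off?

Distance(W, F) = 29.1 — off by 3.10.

J = (0.00, 0.00) ✓; J.y = 0.00, B.y = 0.00 ✓; |JB| = 24.60 ✓; ∠(LB, BJ) = 90.00° ✓; |LB| = 9.800 ✓; bearing(L→W) − bearing(L→B) = 59.00° ✓; |LW| = 9.800 ✓; ∠(LW, WF) = 90.00° ✓; |WF| = 26.00 ✗.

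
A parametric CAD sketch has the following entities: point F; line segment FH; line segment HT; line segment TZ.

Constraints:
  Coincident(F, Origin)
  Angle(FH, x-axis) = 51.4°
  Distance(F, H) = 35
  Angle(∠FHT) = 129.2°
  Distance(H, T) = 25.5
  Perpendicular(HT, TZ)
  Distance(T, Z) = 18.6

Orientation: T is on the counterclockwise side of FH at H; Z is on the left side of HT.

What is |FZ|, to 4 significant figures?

48.38

F is at the origin; FH runs at 51.4° with length 35.0, so H = 35.0·(cos 51.4°, sin 51.4°) = (21.84, 27.35). ∠FHT = 129.2°, so HT runs at 51.4° + (180° − 129.2°) = 102.2° from the x-axis; with |HT| = 25.5, T = H + 25.5·(cos 102.2°, sin 102.2°) = (16.45, 52.28). HT is perpendicular to TZ; with |TZ| = 18.6 on the left of HT, Z = T + 18.6·(-0.9774, -0.2113) = (-1.733, 48.35). Then |FZ| = |Z − F| = 48.38.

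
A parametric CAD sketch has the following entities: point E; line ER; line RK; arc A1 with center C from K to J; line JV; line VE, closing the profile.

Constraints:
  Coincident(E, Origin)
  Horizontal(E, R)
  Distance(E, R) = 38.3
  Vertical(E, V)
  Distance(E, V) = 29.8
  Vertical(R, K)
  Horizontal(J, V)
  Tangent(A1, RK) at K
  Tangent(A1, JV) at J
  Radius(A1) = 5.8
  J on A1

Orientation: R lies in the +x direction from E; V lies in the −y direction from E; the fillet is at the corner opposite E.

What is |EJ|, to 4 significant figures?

44.09

E is at the origin; E and R share the same y with |ER| = 38.3 and R on the +x side, so R = (38.30, 0.000). EV is vertical with |EV| = 29.8 and V on the −y side, so V = (0.000, -29.80). The virtual corner opposite E is at (38.30, -29.80). Since A1 is tangent to RK there, CK ⟂ RK and the tangent condition forces CJ to be normal to JV, with radius 5.8, so the center C sits 5.8 in from both sides at C = (32.50, -24.00). That places the tangent points at K = (38.30, -24.00) on RK and J = (32.50, -29.80) on JV. Then |EJ| = |J − E| = 44.09.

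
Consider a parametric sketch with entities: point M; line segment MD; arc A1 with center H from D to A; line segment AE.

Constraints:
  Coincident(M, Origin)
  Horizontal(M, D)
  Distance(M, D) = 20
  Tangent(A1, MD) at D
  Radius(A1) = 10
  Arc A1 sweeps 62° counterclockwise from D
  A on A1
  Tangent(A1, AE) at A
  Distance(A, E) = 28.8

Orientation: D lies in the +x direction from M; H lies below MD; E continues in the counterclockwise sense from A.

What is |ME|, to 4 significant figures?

30.82

M is at the origin; M and D share the same y with |MD| = 20.0 and D on the +x side, so D = (20.00, 0.000). Since A1 is tangent to MD there, HD ⟂ MD, so H = D + (0, -10) = (20.00, -10.00). On A1, D sits at bearing 90° from H; a 62° counterclockwise sweep puts A at bearing 152°, so A = H + 10.0·(cos 152°, sin 152°) = (11.17, -5.305). A1 meets AE tangentially, so HA is at right angles to AE, so AE runs along (−sin 152°, cos 152°); with |AE| = 28.8, E = (-2.350, -30.73). Then |ME| = |E − M| = 30.82.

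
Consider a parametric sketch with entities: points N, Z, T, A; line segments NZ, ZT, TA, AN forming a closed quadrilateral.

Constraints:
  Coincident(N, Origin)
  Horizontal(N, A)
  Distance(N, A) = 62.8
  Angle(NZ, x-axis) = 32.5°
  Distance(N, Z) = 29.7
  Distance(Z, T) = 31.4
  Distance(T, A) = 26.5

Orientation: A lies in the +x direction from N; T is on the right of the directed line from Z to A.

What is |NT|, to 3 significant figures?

41.0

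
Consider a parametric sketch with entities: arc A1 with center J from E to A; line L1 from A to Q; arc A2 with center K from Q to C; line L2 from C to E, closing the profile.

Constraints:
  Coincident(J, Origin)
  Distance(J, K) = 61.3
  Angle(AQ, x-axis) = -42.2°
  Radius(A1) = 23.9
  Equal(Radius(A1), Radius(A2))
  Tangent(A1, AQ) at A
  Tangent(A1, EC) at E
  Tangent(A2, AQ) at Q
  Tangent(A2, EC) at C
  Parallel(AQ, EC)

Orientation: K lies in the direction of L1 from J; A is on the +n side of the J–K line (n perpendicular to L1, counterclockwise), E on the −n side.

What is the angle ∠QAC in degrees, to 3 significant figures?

37.9°

The slot axis is L1's direction at -42.2°, so u = (cos -42.2°, sin -42.2°) = (0.741, -0.672) and n = (−sin -42.2°, cos -42.2°) = (0.672, 0.741). J is at the origin and K lies 61.3 along u from J, so K = 61.3·u = (45.4, -41.2). Tangency of A1 to both parallel lines with radius 23.9 puts A and E at J ± 23.9·n: A = (16.1, 17.7), E = (-16.1, -17.7). Equal radii place Q and C the same way about K: Q = K + 23.9·n = (61.5, -23.5), C = K − 23.9·n = (29.4, -58.9). Then cos ∠QAC = AQ·AC / (|AQ||AC|), giving 37.9°.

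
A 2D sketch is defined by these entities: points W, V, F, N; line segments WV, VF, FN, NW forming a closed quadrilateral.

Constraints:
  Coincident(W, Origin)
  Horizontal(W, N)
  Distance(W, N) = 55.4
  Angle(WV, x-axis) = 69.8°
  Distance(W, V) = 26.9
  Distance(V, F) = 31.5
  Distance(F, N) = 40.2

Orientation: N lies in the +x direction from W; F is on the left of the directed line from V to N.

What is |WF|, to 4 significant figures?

53.23

Checks: |VF| = 31.50 ✓; |FN| = 40.20 ✓.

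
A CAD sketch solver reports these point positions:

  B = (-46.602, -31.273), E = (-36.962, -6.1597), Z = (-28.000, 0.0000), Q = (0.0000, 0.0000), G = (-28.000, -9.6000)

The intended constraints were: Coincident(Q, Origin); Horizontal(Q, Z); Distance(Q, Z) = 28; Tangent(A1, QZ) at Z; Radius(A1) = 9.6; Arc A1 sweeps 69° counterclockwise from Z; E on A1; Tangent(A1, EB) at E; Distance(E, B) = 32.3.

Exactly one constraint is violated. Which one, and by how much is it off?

Distance(E, B) = 32.3 — off by 5.40.

Q = (0.00, 0.00) ✓; Q.y = 0.00, Z.y = 0.00 ✓; |QZ| = 28.00 ✓; ∠(GZ, ZQ) = 90.00° ✓; |GZ| = 9.600 ✓; bearing(G→E) − bearing(G→Z) = 69.00° ✓; |GE| = 9.600 ✓; ∠(GE, EB) = 90.00° ✓; |EB| = 26.90 ✗.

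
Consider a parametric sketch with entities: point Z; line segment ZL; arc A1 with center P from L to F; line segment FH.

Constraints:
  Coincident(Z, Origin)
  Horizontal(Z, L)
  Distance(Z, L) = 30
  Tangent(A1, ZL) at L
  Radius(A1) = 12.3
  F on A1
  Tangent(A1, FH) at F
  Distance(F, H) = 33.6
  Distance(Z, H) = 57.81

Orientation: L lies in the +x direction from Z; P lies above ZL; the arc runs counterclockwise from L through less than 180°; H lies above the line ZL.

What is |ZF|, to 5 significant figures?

44.679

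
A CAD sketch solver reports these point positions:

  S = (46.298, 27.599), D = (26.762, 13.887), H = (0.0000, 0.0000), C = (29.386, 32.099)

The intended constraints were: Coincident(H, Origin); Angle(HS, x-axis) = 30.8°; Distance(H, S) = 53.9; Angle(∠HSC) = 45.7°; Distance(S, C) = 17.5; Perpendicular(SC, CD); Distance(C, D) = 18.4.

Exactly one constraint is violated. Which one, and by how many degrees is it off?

Perpendicular(SC, CD) — off by 6.70°.

H = (0.00, 0.00) ✓; HS at 30.80° ✓; |HS| = 53.90 ✓; ∠HSC = 45.70° ✓; |SC| = 17.50 ✓; ∠(SC, CD) = 96.70° ✗; |CD| = 18.40 ✓.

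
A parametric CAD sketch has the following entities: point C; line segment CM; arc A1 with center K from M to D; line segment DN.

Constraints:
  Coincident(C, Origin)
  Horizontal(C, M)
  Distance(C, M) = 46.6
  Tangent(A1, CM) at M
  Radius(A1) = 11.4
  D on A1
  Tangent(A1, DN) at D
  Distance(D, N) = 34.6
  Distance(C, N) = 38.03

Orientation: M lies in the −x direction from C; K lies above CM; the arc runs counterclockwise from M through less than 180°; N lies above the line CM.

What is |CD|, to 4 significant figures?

37.50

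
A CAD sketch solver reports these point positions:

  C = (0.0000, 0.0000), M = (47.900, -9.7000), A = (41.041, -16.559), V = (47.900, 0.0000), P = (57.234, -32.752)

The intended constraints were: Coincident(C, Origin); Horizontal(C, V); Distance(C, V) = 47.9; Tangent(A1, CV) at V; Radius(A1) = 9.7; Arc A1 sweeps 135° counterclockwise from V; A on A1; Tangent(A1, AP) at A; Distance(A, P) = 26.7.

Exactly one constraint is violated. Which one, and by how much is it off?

Distance(A, P) = 26.7 — off by 3.80.

C = (0.00, 0.00) ✓; C.y = 0.00, V.y = 0.00 ✓; |CV| = 47.90 ✓; ∠(MV, VC) = 90.00° ✓; |MV| = 9.700 ✓; bearing(M→A) − bearing(M→V) = 135.0° ✓; |MA| = 9.700 ✓; ∠(MA, AP) = 90.00° ✓; |AP| = 22.90 ✗.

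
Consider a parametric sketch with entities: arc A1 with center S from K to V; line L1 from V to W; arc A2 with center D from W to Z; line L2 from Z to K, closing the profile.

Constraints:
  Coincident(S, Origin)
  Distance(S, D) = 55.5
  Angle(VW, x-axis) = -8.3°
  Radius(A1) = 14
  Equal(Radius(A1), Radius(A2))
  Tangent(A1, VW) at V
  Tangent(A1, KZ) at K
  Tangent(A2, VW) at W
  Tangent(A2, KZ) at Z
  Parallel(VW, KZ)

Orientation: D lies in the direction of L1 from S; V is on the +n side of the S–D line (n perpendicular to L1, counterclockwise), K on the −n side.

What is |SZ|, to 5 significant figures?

57.239

Tangency of A1 to both parallel lines with radius 14.0 puts V and K at S ± 14.0·n: V = (2.0210, 13.853), K = (-2.0210, -13.853). Equal radii place W and Z the same way about D: W = D + 14.0·n = (56.940, 5.8416), Z = D − 14.0·n = (52.898, -21.865). Then |SZ| = |Z − S| = 57.239.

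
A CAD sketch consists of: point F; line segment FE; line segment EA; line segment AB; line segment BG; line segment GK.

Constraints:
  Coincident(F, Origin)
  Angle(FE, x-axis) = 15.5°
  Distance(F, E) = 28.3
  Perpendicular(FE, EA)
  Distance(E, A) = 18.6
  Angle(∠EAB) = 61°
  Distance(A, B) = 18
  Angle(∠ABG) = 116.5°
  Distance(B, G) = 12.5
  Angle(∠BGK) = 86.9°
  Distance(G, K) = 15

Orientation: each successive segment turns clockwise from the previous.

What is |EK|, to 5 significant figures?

1.1821

F is at the origin; FE runs at 15.5° with length 28.3, so E = (27.271, 7.5628). FE ⟂ EA, so EA runs at -74.500°; with |EA| = 18.6, A = (32.241, -10.361). ∠EAB = 61.0° gives AB at 166.50° from the x-axis; with |AB| = 18.0, B = (14.739, -6.1587). ∠ABG = 116.5° gives BG at 103.00° from the x-axis; with |BG| = 12.5, G = (11.927, 6.0210). ∠BGK = 86.9° gives GK at 9.9000° from the x-axis; with |GK| = 15.0, K = (26.703, 8.5999). Then |EK| = |K − E| = 1.1821.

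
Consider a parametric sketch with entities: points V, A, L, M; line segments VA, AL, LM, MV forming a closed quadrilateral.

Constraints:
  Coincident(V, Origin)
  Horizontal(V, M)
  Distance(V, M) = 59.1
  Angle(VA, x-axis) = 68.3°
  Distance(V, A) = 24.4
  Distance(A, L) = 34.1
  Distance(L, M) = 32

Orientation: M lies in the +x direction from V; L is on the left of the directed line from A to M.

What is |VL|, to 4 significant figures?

50.86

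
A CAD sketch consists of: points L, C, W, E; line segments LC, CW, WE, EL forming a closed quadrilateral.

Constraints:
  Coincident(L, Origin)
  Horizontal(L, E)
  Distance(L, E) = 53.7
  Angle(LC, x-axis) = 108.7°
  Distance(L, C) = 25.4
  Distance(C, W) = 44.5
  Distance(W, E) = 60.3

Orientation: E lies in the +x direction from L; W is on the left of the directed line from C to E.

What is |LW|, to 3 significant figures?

59.0

L is at the origin; LE is horizontal with |LE| = 53.7 and E in +x, so E = (53.7, 0). LC runs at 108.7° with |LC| = 25.4, so C = (-8.14, 24.1). W is determined by |CW| = 44.5 and |WE| = 60.3 together: it lies at the intersection of circle(C, 44.5) and circle(E, 60.3). With |CE| = 66.4, the foot of the radical line on CE is 20.7 from C and the perpendicular offset is √(44.5² − 20.7²) = 39.4. Taking the left-of-CE solution: W = (25.4, 53.3).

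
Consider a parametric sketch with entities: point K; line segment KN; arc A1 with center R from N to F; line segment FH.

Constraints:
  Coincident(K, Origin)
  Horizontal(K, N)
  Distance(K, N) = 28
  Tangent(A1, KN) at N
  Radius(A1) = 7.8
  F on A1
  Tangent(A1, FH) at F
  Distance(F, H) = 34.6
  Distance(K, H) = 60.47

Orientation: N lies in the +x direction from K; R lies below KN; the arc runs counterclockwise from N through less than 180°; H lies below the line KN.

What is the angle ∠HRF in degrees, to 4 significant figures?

77.30°

Checks: K.y = 0.00, N.y = 0.00 ✓; |RF| = 7.800 ✓; ∠(RF, FH) = 90.00° ✓; |FH| = 34.60 ✓; |KH| = 60.47 ✓.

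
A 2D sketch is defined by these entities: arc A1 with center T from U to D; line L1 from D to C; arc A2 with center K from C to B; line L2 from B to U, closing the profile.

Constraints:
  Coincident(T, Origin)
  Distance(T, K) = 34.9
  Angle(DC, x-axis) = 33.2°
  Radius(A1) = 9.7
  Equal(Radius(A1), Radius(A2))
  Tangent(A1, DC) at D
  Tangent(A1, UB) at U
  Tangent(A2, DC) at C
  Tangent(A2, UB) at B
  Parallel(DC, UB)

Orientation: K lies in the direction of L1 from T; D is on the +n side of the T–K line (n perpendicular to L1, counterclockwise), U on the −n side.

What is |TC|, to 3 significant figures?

36.2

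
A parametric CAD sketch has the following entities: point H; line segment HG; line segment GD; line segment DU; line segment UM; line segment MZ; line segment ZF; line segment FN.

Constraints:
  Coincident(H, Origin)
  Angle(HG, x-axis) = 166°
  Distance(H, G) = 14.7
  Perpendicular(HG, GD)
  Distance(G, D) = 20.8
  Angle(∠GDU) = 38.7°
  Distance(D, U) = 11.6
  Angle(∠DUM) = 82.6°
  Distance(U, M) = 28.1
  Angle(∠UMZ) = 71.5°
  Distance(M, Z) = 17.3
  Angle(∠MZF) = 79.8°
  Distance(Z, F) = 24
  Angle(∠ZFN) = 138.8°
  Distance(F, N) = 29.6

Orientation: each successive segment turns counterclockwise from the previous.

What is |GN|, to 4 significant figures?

26.73

H is at the origin; HG runs at 166.0° with length 14.7, so G = (-14.26, 3.556). HG ⟂ GD, so GD runs at -104.0°; with |GD| = 20.8, D = (-19.30, -16.63). ∠GDU = 38.7° gives DU at 37.30° from the x-axis; with |DU| = 11.6, U = (-10.07, -9.596). ∠DUM = 82.6° gives UM at 134.7° from the x-axis; with |UM| = 28.1, M = (-29.83, 10.38). ∠UMZ = 71.5° gives MZ at -116.8° from the x-axis; with |MZ| = 17.3, Z = (-37.63, -5.065). ∠MZF = 79.8° gives ZF at -16.60° from the x-axis; with |ZF| = 24.0, F = (-14.63, -11.92). ∠ZFN = 138.8° gives FN at 24.60° from the x-axis; with |FN| = 29.6, N = (12.28, 0.4007). Then |GN| = |N − G| = 26.73.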